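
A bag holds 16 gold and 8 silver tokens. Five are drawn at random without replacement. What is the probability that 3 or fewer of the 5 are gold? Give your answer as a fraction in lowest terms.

421/759

There are C(24,5) = 42504 ways to choose the 5.
Count the complement (more than 3 gold): C(16,4)·C(8,1) + C(16,5)·C(8,0) = 14560 + 4368 = 18928.
Probability = 1 − 18928/42504 = 23576/42504 = 421/759.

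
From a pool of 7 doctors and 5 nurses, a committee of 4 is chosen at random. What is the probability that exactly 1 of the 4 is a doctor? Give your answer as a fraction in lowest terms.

There are C(12,4) = 495 ways to choose 4 from 12.
Selections with exactly 1 doctor: choose 1 of the 7 doctors and 3 of the 5 nurses, C(7,1)·C(5,3) = 7·10 = 70.
Probability = 70/495 = 14/99.

14/99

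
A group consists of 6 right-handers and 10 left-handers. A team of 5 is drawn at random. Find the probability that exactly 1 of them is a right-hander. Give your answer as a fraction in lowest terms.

15/52

The sample space is all 5-subsets of the 16: C(16,5) = 4368.
Selections with exactly 1 right-hander: choose 1 of the 6 right-handers and 4 of the 10 left-handers, C(6,1)·C(10,4) = 6·210 = 1260.
Probability = 1260/4368 = 15/52.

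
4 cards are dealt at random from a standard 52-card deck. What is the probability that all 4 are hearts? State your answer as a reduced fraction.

11/4165

There are C(52,4) = 270725 possible 4-card hands.
Hands that are all hearts: C(13,4) = 715.
Probability = 715/270725 = 11/4165.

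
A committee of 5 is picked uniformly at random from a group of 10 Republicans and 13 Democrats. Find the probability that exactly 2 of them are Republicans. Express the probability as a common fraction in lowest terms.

Total number of selections: C(23,5) = 33649.
Selections with exactly 2 Republicans: choose 2 of the 10 Republicans and 3 of the 13 Democrats, C(10,2)·C(13,3) = 45·286 = 12870.
Probability = 12870/33649 = 1170/3059.

1170/3059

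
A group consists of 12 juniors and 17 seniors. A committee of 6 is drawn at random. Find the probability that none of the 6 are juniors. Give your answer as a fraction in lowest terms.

There are C(29,6) = 475020 possible selections.
Selections with no juniors (all seniors): C(17,6) = 12376.
Probability = 12376/475020 = 34/1305.

34/1305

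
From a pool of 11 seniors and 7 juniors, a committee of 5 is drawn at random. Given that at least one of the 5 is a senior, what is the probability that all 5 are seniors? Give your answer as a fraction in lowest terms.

Work in counts. Selections with at least one senior: C(18,5) − C(7,5) = 8568 − 21 = 8547.
Of those, selections where all 5 are seniors: C(11,5) = 462.
Conditional probability = 462/8547 = 2/37.

2/37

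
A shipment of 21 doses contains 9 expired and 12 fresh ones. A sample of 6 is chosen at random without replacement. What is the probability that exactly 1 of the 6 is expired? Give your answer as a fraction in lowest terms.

297/2261

There are C(21,6) = 54264 ways to choose 6 from 21.
Selections with exactly 1 expired: choose 1 of the 9 expired and 5 of the 12 fresh, C(9,1)·C(12,5) = 9·792 = 7128.
Probability = 7128/54264 = 297/2261.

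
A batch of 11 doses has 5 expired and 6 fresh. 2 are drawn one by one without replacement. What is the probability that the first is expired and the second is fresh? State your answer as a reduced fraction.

3/11

Multiply the conditional probabilities at each draw: 5/11 · 6/10 = 30/110 = 3/11.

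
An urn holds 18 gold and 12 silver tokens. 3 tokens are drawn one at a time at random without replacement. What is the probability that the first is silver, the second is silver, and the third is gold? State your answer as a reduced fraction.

99/1015

Multiply the conditional probabilities at each draw: 12/30 · 11/29 · 18/28 = 2376/24360 = 99/1015.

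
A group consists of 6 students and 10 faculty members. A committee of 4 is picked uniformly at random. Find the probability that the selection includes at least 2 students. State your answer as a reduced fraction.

There are C(16,4) = 1820 ways to choose the 4.
Favorable selections (at least 2 students): C(6,2)·C(10,2) + C(6,3)·C(10,1) + C(6,4)·C(10,0) = 675 + 200 + 15 = 890.
Probability = 890/1820 = 89/182.

89/182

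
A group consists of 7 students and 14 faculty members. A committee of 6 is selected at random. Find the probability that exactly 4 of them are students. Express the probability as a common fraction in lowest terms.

There are C(21,6) = 54264 ways to choose 6 from 21.
Selections with exactly 4 students: choose 4 of the 7 students and 2 of the 14 faculty members, C(7,4)·C(14,2) = 35·91 = 3185.
Probability = 3185/54264 = 455/7752.

455/7752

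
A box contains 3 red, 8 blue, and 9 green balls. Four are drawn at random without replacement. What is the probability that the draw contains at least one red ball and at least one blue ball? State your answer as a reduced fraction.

There are C(20,4) = 4845 possible draws.
By inclusion-exclusion on the complements, draws missing all red or all blue: C(17,4) + C(12,4) − C(9,4) = 2380 + 495 − 126 = 2749.
So draws with at least one of each: 4845 − 2749 = 2096, probability 2096/4845.

2096/4845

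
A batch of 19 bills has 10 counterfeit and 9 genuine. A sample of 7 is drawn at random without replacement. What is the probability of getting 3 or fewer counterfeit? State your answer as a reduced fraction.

There are C(19,7) = 50388 ways to choose the 7.
Favorable selections (3 or fewer counterfeit): C(10,0)·C(9,7) + C(10,1)·C(9,6) + C(10,2)·C(9,5) + C(10,3)·C(9,4) = 36 + 840 + 5670 + 15120 = 21666.
Probability = 21666/50388 = 3611/8398.

3611/8398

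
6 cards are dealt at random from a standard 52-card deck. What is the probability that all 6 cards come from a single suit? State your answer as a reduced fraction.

66/195755

There are C(52,6) = 20358520 possible 6-card hands.
Hands of one suit: 4 suits × C(13,6) = 4·1716 = 6864.
Probability = 6864/20358520 = 66/195755.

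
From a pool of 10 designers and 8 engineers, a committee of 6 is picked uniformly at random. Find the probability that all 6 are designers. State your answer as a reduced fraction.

There are C(18,6) = 18564 possible selections.
Selections with all designers: C(10,6) = 210.
Probability = 210/18564 = 5/442.

5/442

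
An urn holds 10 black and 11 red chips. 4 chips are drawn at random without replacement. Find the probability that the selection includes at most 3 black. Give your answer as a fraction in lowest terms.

There are C(21,4) = 5985 ways to choose the 4.
The complement is exactly 4 black: C(10,4)·C(11,0) = 210.
Probability = 1 − 210/5985 = 5775/5985 = 55/57.

55/57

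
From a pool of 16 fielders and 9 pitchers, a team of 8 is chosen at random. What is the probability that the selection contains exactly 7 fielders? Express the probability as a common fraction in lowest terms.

208/2185

There are C(25,8) = 1081575 ways to choose 8 from 25.
Selections with exactly 7 fielders: choose 7 of the 16 fielders and 1 of the 9 pitchers, C(16,7)·C(9,1) = 11440·9 = 102960.
Probability = 102960/1081575 = 208/2185.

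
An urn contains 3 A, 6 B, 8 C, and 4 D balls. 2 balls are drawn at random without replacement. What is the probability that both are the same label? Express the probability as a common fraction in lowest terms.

There are C(21,2) = 210 ways to draw 2 balls.
All same label: C(3,2) + C(6,2) + C(8,2) + C(4,2) = 3 + 15 + 28 + 6 = 52.
Probability = 52/210 = 26/105.

26/105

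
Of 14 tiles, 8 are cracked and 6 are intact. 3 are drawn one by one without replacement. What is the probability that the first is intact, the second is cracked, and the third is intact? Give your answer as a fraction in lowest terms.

Multiply the conditional probabilities at each draw: 6/14 · 8/13 · 5/12 = 240/2184 = 10/91.

10/91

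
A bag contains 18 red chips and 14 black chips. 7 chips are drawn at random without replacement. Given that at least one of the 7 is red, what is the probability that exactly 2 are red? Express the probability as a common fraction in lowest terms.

Work in counts. Selections with at least one red: C(32,7) − C(14,7) = 3365856 − 3432 = 3362424.
Of those, selections where exactly 2 are red: C(18,2)·C(14,5) = 153·2002 = 306306.
Conditional probability = 306306/3362424 = 3927/43108.

3927/43108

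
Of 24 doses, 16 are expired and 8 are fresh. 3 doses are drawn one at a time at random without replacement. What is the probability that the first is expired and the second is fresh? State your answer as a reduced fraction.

16/69

Multiply the conditional probabilities at each draw: 16/24 · 8/23 = 128/552 = 16/69.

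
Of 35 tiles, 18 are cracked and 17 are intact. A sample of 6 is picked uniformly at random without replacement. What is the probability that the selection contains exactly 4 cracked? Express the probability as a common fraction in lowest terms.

612/2387

There are C(35,6) = 1623160 ways to choose 6 from 35.
Selections with exactly 4 cracked: choose 4 of the 18 cracked and 2 of the 17 intact, C(18,4)·C(17,2) = 3060·136 = 416160.
Probability = 416160/1623160 = 612/2387.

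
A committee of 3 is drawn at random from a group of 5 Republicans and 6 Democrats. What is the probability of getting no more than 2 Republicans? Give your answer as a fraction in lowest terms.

31/33

There are C(11,3) = 165 ways to choose the 3.
The complement is exactly 3 Republicans: C(5,3)·C(6,0) = 10.
Probability = 1 − 10/165 = 155/165 = 31/33.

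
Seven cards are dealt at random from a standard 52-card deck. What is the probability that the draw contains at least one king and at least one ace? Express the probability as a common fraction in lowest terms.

There are C(52,7) = 133784560 possible draws.
By inclusion-exclusion on the complements, draws missing all kings or all aces: C(48,7) + C(48,7) − C(44,7) = 73629072 + 73629072 − 38320568 = 108937576.
So draws with at least one of each: 133784560 − 108937576 = 24846984, probability 24846984/133784560 = 3105873/16723070.

3105873/16723070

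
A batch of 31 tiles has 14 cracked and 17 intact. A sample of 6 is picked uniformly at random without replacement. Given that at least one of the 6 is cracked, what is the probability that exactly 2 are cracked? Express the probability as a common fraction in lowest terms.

Work in counts. Selections with at least one cracked: C(31,6) − C(17,6) = 736281 − 12376 = 723905.
Of those, selections where exactly 2 are cracked: C(14,2)·C(17,4) = 91·2380 = 216580.
Conditional probability = 216580/723905 = 476/1591.

476/1591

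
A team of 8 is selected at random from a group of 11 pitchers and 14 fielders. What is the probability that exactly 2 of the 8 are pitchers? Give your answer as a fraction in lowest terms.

There are C(25,8) = 1081575 ways to choose 8 from 25.
Selections with exactly 2 pitchers: choose 2 of the 11 pitchers and 6 of the 14 fielders, C(11,2)·C(14,6) = 55·3003 = 165165.
Probability = 165165/1081575 = 1001/6555.

1001/6555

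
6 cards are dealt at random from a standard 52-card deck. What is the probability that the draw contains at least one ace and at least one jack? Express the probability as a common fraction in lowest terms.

718637/5089630

There are C(52,6) = 20358520 possible draws.
By inclusion-exclusion on the complements, draws missing all aces or all jacks: C(48,6) + C(48,6) − C(44,6) = 12271512 + 12271512 − 7059052 = 17483972.
So draws with at least one of each: 20358520 − 17483972 = 2874548, probability 2874548/20358520 = 718637/5089630.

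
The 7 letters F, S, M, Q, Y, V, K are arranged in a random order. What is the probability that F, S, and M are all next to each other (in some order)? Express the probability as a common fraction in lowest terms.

1/7

There are 7! = 5040 arrangements.
Treat the three as one block: 5! placements × 3! orders within the block = 120·6 = 720.
Probability = 720/5040 = 1/7.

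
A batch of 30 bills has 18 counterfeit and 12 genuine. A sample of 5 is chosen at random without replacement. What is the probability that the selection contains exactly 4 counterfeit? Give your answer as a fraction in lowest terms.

680/2639

There are C(30,5) = 142506 ways to choose 5 from 30.
Selections with exactly 4 counterfeit: choose 4 of the 18 counterfeit and 1 of the 12 genuine, C(18,4)·C(12,1) = 3060·12 = 36720.
Probability = 36720/142506 = 680/2639.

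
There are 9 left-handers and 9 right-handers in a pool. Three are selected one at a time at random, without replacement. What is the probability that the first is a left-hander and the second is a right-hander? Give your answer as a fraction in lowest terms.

9/34

Multiply the conditional probabilities at each draw: 9/18 · 9/17 = 81/306 = 9/34.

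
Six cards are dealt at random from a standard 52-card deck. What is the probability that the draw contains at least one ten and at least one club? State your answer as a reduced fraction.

There are C(52,6) = 20358520 possible draws.
By inclusion-exclusion on the complements, draws missing all tens or all clubs: C(48,6) + C(39,6) − C(36,6) = 12271512 + 3262623 − 1947792 = 13586343.
So draws with at least one of each: 20358520 − 13586343 = 6772177, probability 6772177/20358520.

6772177/20358520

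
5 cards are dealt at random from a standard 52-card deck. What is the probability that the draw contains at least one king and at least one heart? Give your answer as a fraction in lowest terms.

There are C(52,5) = 2598960 possible draws.
By inclusion-exclusion on the complements, draws missing all kings or all hearts: C(48,5) + C(39,5) − C(36,5) = 1712304 + 575757 − 376992 = 1911069.
So draws with at least one of each: 2598960 − 1911069 = 687891, probability 687891/2598960 = 229297/866320.

229297/866320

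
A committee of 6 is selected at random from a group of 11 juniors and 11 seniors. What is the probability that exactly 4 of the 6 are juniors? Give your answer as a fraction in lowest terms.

550/2261

The sample space is all 6-subsets of the 22: C(22,6) = 74613.
Selections with exactly 4 juniors: choose 4 of the 11 juniors and 2 of the 11 seniors, C(11,4)·C(11,2) = 330·55 = 18150.
Probability = 18150/74613 = 550/2261.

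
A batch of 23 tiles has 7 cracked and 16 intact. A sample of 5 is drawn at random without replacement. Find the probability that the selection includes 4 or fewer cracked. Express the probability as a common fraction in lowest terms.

There are C(23,5) = 33649 ways to choose the 5.
The complement is exactly 5 cracked: C(7,5)·C(16,0) = 21.
Probability = 1 − 21/33649 = 33628/33649 = 4804/4807.

4804/4807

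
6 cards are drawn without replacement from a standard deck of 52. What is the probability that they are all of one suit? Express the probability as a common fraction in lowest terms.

66/195755

There are C(52,6) = 20358520 possible 6-card hands.
Hands of one suit: 4 suits × C(13,6) = 4·1716 = 6864.
Probability = 6864/20358520 = 66/195755.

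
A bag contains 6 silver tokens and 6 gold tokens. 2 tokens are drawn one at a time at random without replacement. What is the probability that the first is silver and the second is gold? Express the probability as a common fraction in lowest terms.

3/11

Multiply the conditional probabilities at each draw: 6/12 · 6/11 = 36/132 = 3/11.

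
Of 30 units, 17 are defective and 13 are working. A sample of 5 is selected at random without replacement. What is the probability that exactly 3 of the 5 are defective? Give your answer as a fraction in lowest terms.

680/1827

The sample space is all 5-subsets of the 30: C(30,5) = 142506.
Selections with exactly 3 defective: choose 3 of the 17 defective and 2 of the 13 working, C(17,3)·C(13,2) = 680·78 = 53040.
Probability = 53040/142506 = 680/1827.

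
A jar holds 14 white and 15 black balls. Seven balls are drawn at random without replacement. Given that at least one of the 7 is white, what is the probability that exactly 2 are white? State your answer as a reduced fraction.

Work in counts. Selections with at least one white: C(29,7) − C(15,7) = 1560780 − 6435 = 1554345.
Of those, selections where exactly 2 are white: C(14,2)·C(15,5) = 91·3003 = 273273.
Conditional probability = 273273/1554345 = 7007/39855.

7007/39855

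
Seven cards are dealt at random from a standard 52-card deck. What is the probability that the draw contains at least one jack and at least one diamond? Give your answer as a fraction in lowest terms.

53122231/133784560

There are C(52,7) = 133784560 possible draws.
By inclusion-exclusion on the complements, draws missing all jacks or all diamonds: C(48,7) + C(39,7) − C(36,7) = 73629072 + 15380937 − 8347680 = 80662329.
So draws with at least one of each: 133784560 − 80662329 = 53122231, probability 53122231/133784560.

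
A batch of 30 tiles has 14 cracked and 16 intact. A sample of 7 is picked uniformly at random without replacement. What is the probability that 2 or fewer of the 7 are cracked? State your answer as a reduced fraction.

334/1305

There are C(30,7) = 2035800 ways to choose the 7.
Favorable selections (2 or fewer cracked): C(14,0)·C(16,7) + C(14,1)·C(16,6) + C(14,2)·C(16,5) = 11440 + 112112 + 397488 = 521040.
Probability = 521040/2035800 = 334/1305.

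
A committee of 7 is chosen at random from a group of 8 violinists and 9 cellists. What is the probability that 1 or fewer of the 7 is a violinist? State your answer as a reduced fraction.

177/4862

Total selections: C(17,7) = 19448.
Favorable selections (1 or fewer violinist): C(8,0)·C(9,7) + C(8,1)·C(9,6) = 36 + 672 = 708.
Probability = 708/19448 = 177/4862.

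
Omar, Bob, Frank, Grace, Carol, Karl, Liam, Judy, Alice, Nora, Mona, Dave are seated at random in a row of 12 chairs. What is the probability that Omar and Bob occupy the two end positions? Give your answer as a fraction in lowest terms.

There are 12! = 479001600 arrangements.
Place Omar and Bob at the ends in 2 ways, arrange the remaining 10 in 10! = 3628800 ways: 2·3628800 = 7257600.
Probability = 7257600/479001600 = 1/66.

1/66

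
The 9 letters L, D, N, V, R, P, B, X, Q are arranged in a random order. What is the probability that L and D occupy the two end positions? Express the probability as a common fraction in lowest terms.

There are 9! = 362880 arrangements.
Place L and D at the ends in 2 ways, arrange the remaining 7 in 7! = 5040 ways: 2·5040 = 10080.
Probability = 10080/362880 = 1/36.

1/36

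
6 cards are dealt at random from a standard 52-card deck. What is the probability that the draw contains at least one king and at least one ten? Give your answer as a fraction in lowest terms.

718637/5089630

There are C(52,6) = 20358520 possible draws.
By inclusion-exclusion on the complements, draws missing all kings or all tens: C(48,6) + C(48,6) − C(44,6) = 12271512 + 12271512 − 7059052 = 17483972.
So draws with at least one of each: 20358520 − 17483972 = 2874548, probability 2874548/20358520 = 718637/5089630.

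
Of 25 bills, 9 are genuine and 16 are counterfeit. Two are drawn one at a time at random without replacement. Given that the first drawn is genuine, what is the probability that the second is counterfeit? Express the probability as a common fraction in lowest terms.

After removing one genuine, 24 remain: 8 genuine and 16 counterfeit.
So the probability the next is counterfeit is 16/24 = 2/3.

2/3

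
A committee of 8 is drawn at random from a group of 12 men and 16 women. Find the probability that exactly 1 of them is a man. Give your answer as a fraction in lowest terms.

Total number of selections: C(28,8) = 3108105.
Selections with exactly 1 man: choose 1 of the 12 men and 7 of the 16 women, C(12,1)·C(16,7) = 12·11440 = 137280.
Probability = 137280/3108105 = 64/1449.

64/1449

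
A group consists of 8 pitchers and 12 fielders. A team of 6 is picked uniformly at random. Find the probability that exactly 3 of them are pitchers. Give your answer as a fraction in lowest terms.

The sample space is all 6-subsets of the 20: C(20,6) = 38760.
Selections with exactly 3 pitchers: choose 3 of the 8 pitchers and 3 of the 12 fielders, C(8,3)·C(12,3) = 56·220 = 12320.
Probability = 12320/38760 = 308/969.

308/969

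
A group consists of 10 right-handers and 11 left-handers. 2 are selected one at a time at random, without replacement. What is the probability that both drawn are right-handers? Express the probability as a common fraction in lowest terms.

3/14

Multiply the conditional probabilities at each draw: 10/21 · 9/20 = 90/420 = 3/14.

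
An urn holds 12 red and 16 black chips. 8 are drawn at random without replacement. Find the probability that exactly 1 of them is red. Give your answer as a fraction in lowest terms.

64/1449

There are C(28,8) = 3108105 ways to choose 8 from 28.
Selections with exactly 1 red: choose 1 of the 12 red and 7 of the 16 black, C(12,1)·C(16,7) = 12·11440 = 137280.
Probability = 137280/3108105 = 64/1449.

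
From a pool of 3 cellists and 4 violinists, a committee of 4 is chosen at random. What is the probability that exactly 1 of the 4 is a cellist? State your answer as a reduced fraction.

12/35

There are C(7,4) = 35 ways to choose 4 from 7.
Selections with exactly 1 cellist: choose 1 of the 3 cellists and 3 of the 4 violinists, C(3,1)·C(4,3) = 3·4 = 12.
Probability = 12/35.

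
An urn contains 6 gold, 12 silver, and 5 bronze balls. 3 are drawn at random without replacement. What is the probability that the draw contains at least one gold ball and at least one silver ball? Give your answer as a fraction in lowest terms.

936/1771

There are C(23,3) = 1771 possible draws.
By inclusion-exclusion on the complements, draws missing all gold or all silver: C(17,3) + C(11,3) − C(5,3) = 680 + 165 − 10 = 835.
So draws with at least one of each: 1771 − 835 = 936, probability 936/1771.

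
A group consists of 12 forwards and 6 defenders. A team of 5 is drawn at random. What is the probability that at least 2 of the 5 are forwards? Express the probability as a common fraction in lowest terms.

1397/1428

Total selections: C(18,5) = 8568.
Count the complement (fewer than 2 forwards): C(12,0)·C(6,5) + C(12,1)·C(6,4) = 6 + 180 = 186.
Probability = 1 − 186/8568 = 8382/8568 = 1397/1428.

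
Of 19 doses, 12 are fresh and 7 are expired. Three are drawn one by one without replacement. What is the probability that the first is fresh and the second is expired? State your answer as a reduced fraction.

Multiply the conditional probabilities at each draw: 12/19 · 7/18 = 84/342 = 14/57.

14/57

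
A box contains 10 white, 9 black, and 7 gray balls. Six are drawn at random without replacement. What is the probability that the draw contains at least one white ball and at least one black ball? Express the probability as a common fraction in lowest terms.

29979/32890

There are C(26,6) = 230230 possible draws.
By inclusion-exclusion on the complements, draws missing all white or all black: C(16,6) + C(17,6) − C(7,6) = 8008 + 12376 − 7 = 20377.
So draws with at least one of each: 230230 − 20377 = 209853, probability 209853/230230 = 29979/32890.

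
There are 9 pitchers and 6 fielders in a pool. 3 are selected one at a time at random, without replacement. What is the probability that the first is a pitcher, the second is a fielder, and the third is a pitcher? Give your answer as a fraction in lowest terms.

72/455

Multiply the conditional probabilities at each draw: 9/15 · 6/14 · 8/13 = 432/2730 = 72/455.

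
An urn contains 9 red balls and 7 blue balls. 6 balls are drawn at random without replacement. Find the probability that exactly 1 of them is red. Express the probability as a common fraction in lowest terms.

27/1144

Total number of selections: C(16,6) = 8008.
Selections with exactly 1 red: choose 1 of the 9 red and 5 of the 7 blue, C(9,1)·C(7,5) = 9·21 = 189.
Probability = 189/8008 = 27/1144.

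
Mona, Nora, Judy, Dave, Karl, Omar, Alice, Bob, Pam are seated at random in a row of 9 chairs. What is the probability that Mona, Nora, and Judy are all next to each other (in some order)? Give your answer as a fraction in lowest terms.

There are 9! = 362880 arrangements.
Treat the three as one block: 7! placements × 3! orders within the block = 5040·6 = 30240.
Probability = 30240/362880 = 1/12.

1/12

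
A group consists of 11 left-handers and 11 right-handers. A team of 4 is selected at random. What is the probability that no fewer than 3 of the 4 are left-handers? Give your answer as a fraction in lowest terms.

39/133

There are C(22,4) = 7315 ways to choose the 4.
Favorable selections (no fewer than 3 left-handers): C(11,3)·C(11,1) + C(11,4)·C(11,0) = 1815 + 330 = 2145.
Probability = 2145/7315 = 39/133.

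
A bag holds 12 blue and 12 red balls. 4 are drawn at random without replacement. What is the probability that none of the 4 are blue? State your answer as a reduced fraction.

15/322

There are C(24,4) = 10626 possible selections.
Selections with no blue (all red): C(12,4) = 495.
Probability = 495/10626 = 15/322.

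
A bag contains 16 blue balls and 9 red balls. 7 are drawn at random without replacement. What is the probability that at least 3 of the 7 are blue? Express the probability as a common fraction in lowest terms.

422/437

There are C(25,7) = 480700 ways to choose the 7.
Count the complement (fewer than 3 blue): C(16,0)·C(9,7) + C(16,1)·C(9,6) + C(16,2)·C(9,5) = 36 + 1344 + 15120 = 16500.
Probability = 1 − 16500/480700 = 464200/480700 = 422/437.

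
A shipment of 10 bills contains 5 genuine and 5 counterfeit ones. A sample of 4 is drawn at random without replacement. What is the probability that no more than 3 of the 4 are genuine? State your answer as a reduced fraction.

41/42

There are C(10,4) = 210 ways to choose the 4.
The complement is exactly 4 genuine: C(5,4)·C(5,0) = 5.
Probability = 1 − 5/210 = 205/210 = 41/42.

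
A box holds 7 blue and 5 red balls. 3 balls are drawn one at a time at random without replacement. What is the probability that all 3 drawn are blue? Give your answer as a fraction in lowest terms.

7/44

Multiply the conditional probabilities at each draw: 7/12 · 6/11 · 5/10 = 210/1320 = 7/44.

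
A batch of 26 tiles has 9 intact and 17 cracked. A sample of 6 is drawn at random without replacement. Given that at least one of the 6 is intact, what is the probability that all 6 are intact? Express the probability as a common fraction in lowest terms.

Work in counts. Selections with at least one intact: C(26,6) − C(17,6) = 230230 − 12376 = 217854.
Of those, selections where all 6 are intact: C(9,6) = 84.
Conditional probability = 84/217854 = 2/5187.

2/5187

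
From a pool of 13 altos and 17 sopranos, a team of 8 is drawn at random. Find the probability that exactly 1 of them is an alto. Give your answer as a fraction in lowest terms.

There are C(30,8) = 5852925 ways to choose 8 from 30.
Selections with exactly 1 alto: choose 1 of the 13 altos and 7 of the 17 sopranos, C(13,1)·C(17,7) = 13·19448 = 252824.
Probability = 252824/5852925 = 19448/450225.

19448/450225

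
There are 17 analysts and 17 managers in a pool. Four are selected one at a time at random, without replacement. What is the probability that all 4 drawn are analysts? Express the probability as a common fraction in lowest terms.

35/682

Multiply the conditional probabilities at each draw: 17/34 · 16/33 · 15/32 · 14/31 = 57120/1113024 = 35/682.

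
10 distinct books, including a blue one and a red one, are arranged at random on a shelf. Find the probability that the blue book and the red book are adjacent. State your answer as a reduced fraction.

There are 10! = 3628800 arrangements.
Treat the blue book and the red book as a block: 9! arrangements of the blocks × 2 orders within the block = 2·362880 = 725760.
Probability = 725760/3628800 = 1/5.

1/5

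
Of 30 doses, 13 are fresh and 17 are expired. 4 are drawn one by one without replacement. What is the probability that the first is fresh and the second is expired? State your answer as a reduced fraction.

221/870

Multiply the conditional probabilities at each draw: 13/30 · 17/29 = 221/870.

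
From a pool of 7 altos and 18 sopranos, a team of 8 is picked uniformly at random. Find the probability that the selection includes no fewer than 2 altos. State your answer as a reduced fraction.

90561/120175

There are C(25,8) = 1081575 ways to choose the 8.
Count the complement (fewer than 2 altos): C(7,0)·C(18,8) + C(7,1)·C(18,7) = 43758 + 222768 = 266526.
Probability = 1 − 266526/1081575 = 815049/1081575 = 90561/120175.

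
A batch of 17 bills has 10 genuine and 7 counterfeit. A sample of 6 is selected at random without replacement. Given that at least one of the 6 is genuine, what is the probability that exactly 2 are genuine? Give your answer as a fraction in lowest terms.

Work in counts. Selections with at least one genuine: C(17,6) − C(7,6) = 12376 − 7 = 12369.
Of those, selections where exactly 2 are genuine: C(10,2)·C(7,4) = 45·35 = 1575.
Conditional probability = 1575/12369 = 75/589.

75/589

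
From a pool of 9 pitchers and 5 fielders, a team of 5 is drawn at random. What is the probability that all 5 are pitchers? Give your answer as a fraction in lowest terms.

9/143

There are C(14,5) = 2002 possible selections.
Selections with all pitchers: C(9,5) = 126.
Probability = 126/2002 = 9/143.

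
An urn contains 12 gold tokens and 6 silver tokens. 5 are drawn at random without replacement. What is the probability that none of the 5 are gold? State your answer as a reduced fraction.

There are C(18,5) = 8568 possible selections.
Selections with no gold (all silver): C(6,5) = 6.
Probability = 6/8568 = 1/1428.

1/1428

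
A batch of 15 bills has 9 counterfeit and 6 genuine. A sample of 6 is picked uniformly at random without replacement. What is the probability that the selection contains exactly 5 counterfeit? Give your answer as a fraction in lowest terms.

There are C(15,6) = 5005 ways to choose 6 from 15.
Selections with exactly 5 counterfeit: choose 5 of the 9 counterfeit and 1 of the 6 genuine, C(9,5)·C(6,1) = 126·6 = 756.
Probability = 756/5005 = 108/715.

108/715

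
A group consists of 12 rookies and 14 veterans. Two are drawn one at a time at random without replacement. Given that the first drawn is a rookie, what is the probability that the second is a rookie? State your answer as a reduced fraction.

After removing one rookie, 25 remain: 11 rookies and 14 veterans.
So the probability the next is a rookie is 11/25.

11/25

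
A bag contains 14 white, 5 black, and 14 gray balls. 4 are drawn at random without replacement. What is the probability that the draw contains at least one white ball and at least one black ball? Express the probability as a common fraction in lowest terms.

There are C(33,4) = 40920 possible draws.
By inclusion-exclusion on the complements, draws missing all white or all black: C(19,4) + C(28,4) − C(14,4) = 3876 + 20475 − 1001 = 23350.
So draws with at least one of each: 40920 − 23350 = 17570, probability 17570/40920 = 1757/4092.

1757/4092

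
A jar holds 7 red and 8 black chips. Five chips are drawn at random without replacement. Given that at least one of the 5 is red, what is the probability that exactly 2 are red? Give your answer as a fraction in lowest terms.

Work in counts. Selections with at least one red: C(15,5) − C(8,5) = 3003 − 56 = 2947.
Of those, selections where exactly 2 are red: C(7,2)·C(8,3) = 21·56 = 1176.
Conditional probability = 1176/2947 = 168/421.

168/421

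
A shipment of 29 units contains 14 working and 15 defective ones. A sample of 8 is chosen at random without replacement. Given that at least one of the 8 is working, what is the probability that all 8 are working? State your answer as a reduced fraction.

Work in counts. Selections with at least one working: C(29,8) − C(15,8) = 4292145 − 6435 = 4285710.
Of those, selections where all 8 are working: C(14,8) = 3003.
Conditional probability = 3003/4285710 = 7/9990.

7/9990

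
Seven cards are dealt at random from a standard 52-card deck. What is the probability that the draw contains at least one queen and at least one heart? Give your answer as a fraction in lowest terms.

There are C(52,7) = 133784560 possible draws.
By inclusion-exclusion on the complements, draws missing all queens or all hearts: C(48,7) + C(39,7) − C(36,7) = 73629072 + 15380937 − 8347680 = 80662329.
So draws with at least one of each: 133784560 − 80662329 = 53122231, probability 53122231/133784560.

53122231/133784560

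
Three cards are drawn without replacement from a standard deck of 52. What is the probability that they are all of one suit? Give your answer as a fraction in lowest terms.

There are C(52,3) = 22100 possible 3-card hands.
Hands of one suit: 4 suits × C(13,3) = 4·286 = 1144.
Probability = 1144/22100 = 22/425.

22/425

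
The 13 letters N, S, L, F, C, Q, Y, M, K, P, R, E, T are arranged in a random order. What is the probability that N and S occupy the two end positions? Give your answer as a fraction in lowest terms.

1/78

There are 13! = 6227020800 arrangements.
Place N and S at the ends in 2 ways, arrange the remaining 11 in 11! = 39916800 ways: 2·39916800 = 79833600.
Probability = 79833600/6227020800 = 1/78.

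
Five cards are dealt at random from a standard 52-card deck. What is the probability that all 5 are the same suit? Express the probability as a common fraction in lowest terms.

There are C(52,5) = 2598960 possible 5-card hands.
Hands of one suit: 4 suits × C(13,5) = 4·1287 = 5148.
Probability = 5148/2598960 = 33/16660.

33/16660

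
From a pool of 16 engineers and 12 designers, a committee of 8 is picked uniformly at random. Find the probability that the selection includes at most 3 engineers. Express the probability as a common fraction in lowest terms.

21/115

There are C(28,8) = 3108105 ways to choose the 8.
Favorable selections (at most 3 engineers): C(16,0)·C(12,8) + C(16,1)·C(12,7) + C(16,2)·C(12,6) + C(16,3)·C(12,5) = 495 + 12672 + 110880 + 443520 = 567567.
Probability = 567567/3108105 = 21/115.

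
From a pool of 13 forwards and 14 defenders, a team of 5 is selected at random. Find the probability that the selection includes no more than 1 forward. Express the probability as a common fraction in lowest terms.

77/414

There are C(27,5) = 80730 ways to choose the 5.
Favorable selections (no more than 1 forward): C(13,0)·C(14,5) + C(13,1)·C(14,4) = 2002 + 13013 = 15015.
Probability = 15015/80730 = 77/414.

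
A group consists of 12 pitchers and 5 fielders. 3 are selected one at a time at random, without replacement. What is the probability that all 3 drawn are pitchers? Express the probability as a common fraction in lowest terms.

Multiply the conditional probabilities at each draw: 12/17 · 11/16 · 10/15 = 1320/4080 = 11/34.

11/34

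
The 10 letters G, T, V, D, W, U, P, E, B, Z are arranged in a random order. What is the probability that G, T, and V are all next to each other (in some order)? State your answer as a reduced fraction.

There are 10! = 3628800 arrangements.
Treat the three as one block: 8! placements × 3! orders within the block = 40320·6 = 241920.
Probability = 241920/3628800 = 1/15.

1/15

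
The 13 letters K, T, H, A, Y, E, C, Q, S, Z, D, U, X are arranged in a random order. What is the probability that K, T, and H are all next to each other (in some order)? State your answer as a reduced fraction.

There are 13! = 6227020800 arrangements.
Treat the three as one block: 11! placements × 3! orders within the block = 39916800·6 = 239500800.
Probability = 239500800/6227020800 = 1/26.

1/26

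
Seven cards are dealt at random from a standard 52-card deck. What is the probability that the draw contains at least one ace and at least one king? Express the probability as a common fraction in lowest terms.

There are C(52,7) = 133784560 possible draws.
By inclusion-exclusion on the complements, draws missing all aces or all kings: C(48,7) + C(48,7) − C(44,7) = 73629072 + 73629072 − 38320568 = 108937576.
So draws with at least one of each: 133784560 − 108937576 = 24846984, probability 24846984/133784560 = 3105873/16723070.

3105873/16723070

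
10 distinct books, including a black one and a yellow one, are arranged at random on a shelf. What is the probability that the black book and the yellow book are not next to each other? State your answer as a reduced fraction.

There are 10! = 3628800 arrangements.
Arrangements with the black book and the yellow book adjacent: 2·9! = 725760.
So not adjacent: 3628800 − 725760 = 2903040, probability 2903040/3628800 = 4/5.

4/5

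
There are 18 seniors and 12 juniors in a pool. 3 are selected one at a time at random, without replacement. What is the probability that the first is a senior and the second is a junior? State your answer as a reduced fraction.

36/145

Multiply the conditional probabilities at each draw: 18/30 · 12/29 = 216/870 = 36/145.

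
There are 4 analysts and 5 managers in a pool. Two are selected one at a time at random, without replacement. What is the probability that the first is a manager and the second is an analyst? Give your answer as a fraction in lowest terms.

5/18

Multiply the conditional probabilities at each draw: 5/9 · 4/8 = 20/72 = 5/18.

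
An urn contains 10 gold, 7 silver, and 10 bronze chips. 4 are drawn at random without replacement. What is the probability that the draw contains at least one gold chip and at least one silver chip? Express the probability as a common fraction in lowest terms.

2107/3510

There are C(27,4) = 17550 possible draws.
By inclusion-exclusion on the complements, draws missing all gold or all silver: C(17,4) + C(20,4) − C(10,4) = 2380 + 4845 − 210 = 7015.
So draws with at least one of each: 17550 − 7015 = 10535, probability 10535/17550 = 2107/3510.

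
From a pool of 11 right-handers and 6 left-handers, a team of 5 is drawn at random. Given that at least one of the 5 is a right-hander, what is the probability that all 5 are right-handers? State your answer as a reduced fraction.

21/281

Work in counts. Selections with at least one right-hander: C(17,5) − C(6,5) = 6188 − 6 = 6182.
Of those, selections where all 5 are right-handers: C(11,5) = 462.
Conditional probability = 462/6182 = 21/281.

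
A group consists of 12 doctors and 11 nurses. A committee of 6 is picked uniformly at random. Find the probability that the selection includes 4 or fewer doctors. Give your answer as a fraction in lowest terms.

Total selections: C(23,6) = 100947.
Favorable selections (4 or fewer doctors): C(12,0)·C(11,6) + C(12,1)·C(11,5) + C(12,2)·C(11,4) + C(12,3)·C(11,3) + C(12,4)·C(11,2) = 462 + 5544 + 21780 + 36300 + 27225 = 91311.
Probability = 91311/100947 = 2767/3059.

2767/3059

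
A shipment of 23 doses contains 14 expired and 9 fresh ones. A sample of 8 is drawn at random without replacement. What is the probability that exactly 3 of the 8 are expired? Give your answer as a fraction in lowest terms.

There are C(23,8) = 490314 ways to choose 8 from 23.
Selections with exactly 3 expired: choose 3 of the 14 expired and 5 of the 9 fresh, C(14,3)·C(9,5) = 364·126 = 45864.
Probability = 45864/490314 = 7644/81719.

7644/81719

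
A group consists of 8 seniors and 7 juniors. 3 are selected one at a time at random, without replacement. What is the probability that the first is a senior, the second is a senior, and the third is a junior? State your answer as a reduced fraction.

28/195

Multiply the conditional probabilities at each draw: 8/15 · 7/14 · 7/13 = 392/2730 = 28/195.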